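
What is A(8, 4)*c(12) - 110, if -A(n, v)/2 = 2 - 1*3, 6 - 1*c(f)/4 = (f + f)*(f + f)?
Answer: -4670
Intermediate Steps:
c(f) = 24 - 16*f² (c(f) = 24 - 4*(f + f)*(f + f) = 24 - 4*2*f*2*f = 24 - 16*f²)
A(n, v) = 2 (A(n, v) = -2*(2 - 1*3) = -2*(2 - 3) = -2*(-1) = 2)
A(8, 4)*c(12) - 110 = 2*(24 - 16*12²) - 110 = 2*(24 - 16*144) - 110 = 2*(24 - 2304) - 110 = 2*(-2280) - 110 = -4560 - 110 = -4670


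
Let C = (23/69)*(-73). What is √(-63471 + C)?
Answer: I*√571458/3 ≈ 251.98*I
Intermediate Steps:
C = -73/3 (C = ((1/69)*23)*(-73) = (⅓)*(-73) = -73/3 ≈ -24.333)
√(-63471 + C) = √(-63471 - 73/3) = √(-190486/3) = I*√571458/3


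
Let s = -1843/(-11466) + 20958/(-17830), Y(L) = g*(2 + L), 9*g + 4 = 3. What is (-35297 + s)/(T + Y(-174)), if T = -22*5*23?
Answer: 3608141530699/256661530580 ≈ 14.058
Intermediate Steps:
g = -1/9 (g = -4/9 + (1/9)*3 = -4/9 + 1/3 = -1/9 ≈ -0.11111)
Y(L) = -2/9 - L/9 (Y(L) = -(2 + L)/9 = -2/9 - L/9)
T = -2530 (T = -110*23 = -2530)
s = -103721869/102219390 (s = -1843*(-1/11466) + 20958*(-1/17830) = 1843/11466 - 10479/8915 = -103721869/102219390 ≈ -1.0147)
(-35297 + s)/(T + Y(-174)) = (-35297 - 103721869/102219390)/(-2530 + (-2/9 - 1/9*(-174))) = -3608141530699/(102219390*(-2530 + (-2/9 + 58/3))) = -3608141530699/(102219390*(-2530 + 172/9)) = -3608141530699/(102219390*(-22598/9)) = -3608141530699/102219390*(-9/22598) = 3608141530699/256661530580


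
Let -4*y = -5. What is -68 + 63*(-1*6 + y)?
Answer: -1469/4 ≈ -367.25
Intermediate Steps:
y = 5/4 (y = -¼*(-5) = 5/4 ≈ 1.2500)
-68 + 63*(-1*6 + y) = -68 + 63*(-1*6 + 5/4) = -68 + 63*(-6 + 5/4) = -68 + 63*(-19/4) = -68 - 1197/4 = -1469/4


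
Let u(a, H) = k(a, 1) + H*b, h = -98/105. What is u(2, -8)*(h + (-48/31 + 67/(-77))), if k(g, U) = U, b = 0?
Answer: -120013/35805 ≈ -3.3518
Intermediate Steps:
h = -14/15 (h = -98*1/105 = -14/15 ≈ -0.93333)
u(a, H) = 1 (u(a, H) = 1 + H*0 = 1 + 0 = 1)
u(2, -8)*(h + (-48/31 + 67/(-77))) = 1*(-14/15 + (-48/31 + 67/(-77))) = 1*(-14/15 + (-48*1/31 + 67*(-1/77))) = 1*(-14/15 + (-48/31 - 67/77)) = 1*(-14/15 - 5773/2387) = 1*(-120013/35805) = -120013/35805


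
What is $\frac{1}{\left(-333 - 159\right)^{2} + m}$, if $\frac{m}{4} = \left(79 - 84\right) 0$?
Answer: $\frac{1}{242064} \approx 4.1311 \cdot 10^{-6}$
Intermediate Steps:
$m = 0$ ($m = 4 \left(79 - 84\right) 0 = 4 \left(\left(-5\right) 0\right) = 4 \cdot 0 = 0$)
$\frac{1}{\left(-333 - 159\right)^{2} + m} = \frac{1}{\left(-333 - 159\right)^{2} + 0} = \frac{1}{\left(-492\right)^{2} + 0} = \frac{1}{242064 + 0} = \frac{1}{242064}$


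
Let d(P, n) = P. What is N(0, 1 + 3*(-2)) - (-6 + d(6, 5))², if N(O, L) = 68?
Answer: 68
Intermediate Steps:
N(0, 1 + 3*(-2)) - (-6 + d(6, 5))² = 68 - (-6 + 6)² = 68 - 1*0² = 68 - 1*0 = 68 + 0 = 68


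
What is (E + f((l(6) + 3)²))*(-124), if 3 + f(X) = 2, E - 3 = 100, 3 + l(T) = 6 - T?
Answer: -12648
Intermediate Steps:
l(T) = 3 - T (l(T) = -3 + (6 - T) = 3 - T)
E = 103 (E = 3 + 100 = 103)
f(X) = -1 (f(X) = -3 + 2 = -1)
(E + f((l(6) + 3)²))*(-124) = (103 - 1)*(-124) = 102*(-124) = -12648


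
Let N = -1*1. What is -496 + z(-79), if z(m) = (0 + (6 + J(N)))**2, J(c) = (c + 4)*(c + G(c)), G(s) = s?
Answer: -496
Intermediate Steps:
N = -1
J(c) = 2*c*(4 + c) (J(c) = (c + 4)*(c + c) = (4 + c)*(2*c) = 2*c*(4 + c))
z(m) = 0 (z(m) = (0 + (6 + 2*(-1)*(4 - 1)))**2 = (0 + (6 + 2*(-1)*3))**2 = (0 + (6 - 6))**2 = (0 + 0)**2 = 0**2 = 0)
-496 + z(-79) = -496 + 0 = -496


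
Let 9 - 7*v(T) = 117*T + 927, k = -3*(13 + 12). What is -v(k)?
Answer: -7857/7 ≈ -1122.4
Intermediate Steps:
k = -75 (k = -3*25 = -75)
v(T) = -918/7 - 117*T/7 (v(T) = 9/7 - (117*T + 927)/7 = 9/7 - (927 + 117*T)/7 = 9/7 + (-927/7 - 117*T/7) = -918/7 - 117*T/7)
-v(k) = -(-918/7 - 117/7*(-75)) = -(-918/7 + 8775/7) = -1*7857/7 = -7857/7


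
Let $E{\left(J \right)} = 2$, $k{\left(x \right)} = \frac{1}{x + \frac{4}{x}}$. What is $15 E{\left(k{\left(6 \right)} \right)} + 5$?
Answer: $35$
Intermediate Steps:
$15 E{\left(k{\left(6 \right)} \right)} + 5 = 15 \cdot 2 + 5 = 30 + 5 = 35$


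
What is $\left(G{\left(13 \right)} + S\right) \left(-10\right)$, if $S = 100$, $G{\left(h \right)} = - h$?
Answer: $-870$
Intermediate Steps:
$\left(G{\left(13 \right)} + S\right) \left(-10\right) = \left(\left(-1\right) 13 + 100\right) \left(-10\right) = \left(-13 + 100\right) \left(-10\right) = 87 \left(-10\right) = -870$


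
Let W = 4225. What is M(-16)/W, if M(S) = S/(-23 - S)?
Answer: 16/29575 ≈ 0.00054100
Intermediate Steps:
M(-16)/W = -1*(-16)/(23 - 16)/4225 = -1*(-16)/7*(1/4225) = -1*(-16)*1/7*(1/4225) = (16/7)*(1/4225) = 16/29575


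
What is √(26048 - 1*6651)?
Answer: √19397 ≈ 139.27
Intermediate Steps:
√(26048 - 1*6651) = √(26048 - 6651) = √19397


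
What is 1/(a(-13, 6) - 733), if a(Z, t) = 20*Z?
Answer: -1/993 ≈ -0.0010071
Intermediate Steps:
1/(a(-13, 6) - 733) = 1/(20*(-13) - 733) = 1/(-260 - 733) = 1/(-993) = -1/993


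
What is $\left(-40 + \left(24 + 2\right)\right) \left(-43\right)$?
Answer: $602$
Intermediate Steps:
$\left(-40 + \left(24 + 2\right)\right) \left(-43\right) = \left(-40 + 26\right) \left(-43\right) = \left(-14\right) \left(-43\right) = 602$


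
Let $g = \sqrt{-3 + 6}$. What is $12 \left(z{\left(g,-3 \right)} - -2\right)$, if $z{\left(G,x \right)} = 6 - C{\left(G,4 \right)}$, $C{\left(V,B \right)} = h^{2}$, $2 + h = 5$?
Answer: $-12$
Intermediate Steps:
$g = \sqrt{3} \approx 1.732$
$h = 3$ ($h = -2 + 5 = 3$)
$C{\left(V,B \right)} = 9$ ($C{\left(V,B \right)} = 3^{2} = 9$)
$z{\left(G,x \right)} = -3$ ($z{\left(G,x \right)} = 6 - 9 = -3$)
$12 \left(z{\left(g,-3 \right)} - -2\right) = 12 \left(-3 - -2\right) = 12 \left(-3 + 2\right) = 12 \left(-1\right) = -12$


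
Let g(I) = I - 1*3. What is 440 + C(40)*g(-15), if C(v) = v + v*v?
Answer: -29080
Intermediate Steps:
C(v) = v + v**2
g(I) = -3 + I (g(I) = I - 3 = -3 + I)
440 + C(40)*g(-15) = 440 + (40*(1 + 40))*(-3 - 15) = 440 + (40*41)*(-18) = 440 + 1640*(-18) = 440 - 29520 = -29080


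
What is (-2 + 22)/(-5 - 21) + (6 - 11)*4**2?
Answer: -1050/13 ≈ -80.769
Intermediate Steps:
(-2 + 22)/(-5 - 21) + (6 - 11)*4**2 = 20/(-26) - 5*16 = 20*(-1/26) - 80 = -10/13 - 80 = -1050/13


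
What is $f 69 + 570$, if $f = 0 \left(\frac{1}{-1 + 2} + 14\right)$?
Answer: $570$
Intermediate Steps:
$f = 0$ ($f = 0 \left(1^{-1} + 14\right) = 0 \left(1 + 14\right) = 0 \cdot 15 = 0$)
$f 69 + 570 = 0 \cdot 69 + 570 = 0 + 570 = 570$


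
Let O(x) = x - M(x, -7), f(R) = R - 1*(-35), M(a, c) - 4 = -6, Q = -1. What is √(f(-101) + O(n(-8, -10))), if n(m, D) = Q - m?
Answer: I*√57 ≈ 7.5498*I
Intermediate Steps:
n(m, D) = -1 - m
M(a, c) = -2 (M(a, c) = 4 - 6 = -2)
f(R) = 35 + R (f(R) = R + 35 = 35 + R)
O(x) = 2 + x (O(x) = x - 1*(-2) = x + 2 = 2 + x)
√(f(-101) + O(n(-8, -10))) = √((35 - 101) + (2 + (-1 - 1*(-8)))) = √(-66 + (2 + (-1 + 8))) = √(-66 + (2 + 7)) = √(-66 + 9) = √(-57) = I*√57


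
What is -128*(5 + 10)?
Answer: -1920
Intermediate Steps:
-128*(5 + 10) = -128*15 = -1920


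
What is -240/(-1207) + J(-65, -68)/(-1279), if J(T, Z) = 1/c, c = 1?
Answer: 305753/1543753 ≈ 0.19806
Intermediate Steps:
J(T, Z) = 1 (J(T, Z) = 1/1 = 1)
-240/(-1207) + J(-65, -68)/(-1279) = -240/(-1207) + 1/(-1279) = -240*(-1/1207) + 1*(-1/1279) = 240/1207 - 1/1279 = 305753/1543753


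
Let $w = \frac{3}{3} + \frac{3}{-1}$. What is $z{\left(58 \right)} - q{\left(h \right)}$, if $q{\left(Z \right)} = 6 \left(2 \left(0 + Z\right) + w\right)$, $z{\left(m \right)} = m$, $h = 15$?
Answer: $-110$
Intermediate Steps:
$w = -2$ ($w = 3 \cdot \frac{1}{3} + 3 \left(-1\right) = 1 - 3 = -2$)
$q{\left(Z \right)} = -12 + 12 Z$ ($q{\left(Z \right)} = 6 \left(2 \left(0 + Z\right) - 2\right) = 6 \left(2 Z - 2\right) = 6 \left(-2 + 2 Z\right) = -12 + 12 Z$)
$z{\left(58 \right)} - q{\left(h \right)} = 58 - \left(-12 + 12 \cdot 15\right) = 58 - \left(-12 + 180\right) = 58 - 168 = -110$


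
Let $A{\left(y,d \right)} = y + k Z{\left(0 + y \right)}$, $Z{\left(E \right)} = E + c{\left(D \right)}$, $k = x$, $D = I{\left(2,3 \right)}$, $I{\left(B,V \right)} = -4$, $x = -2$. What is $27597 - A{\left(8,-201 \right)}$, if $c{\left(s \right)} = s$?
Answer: $27597$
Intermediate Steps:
$D = -4$
$k = -2$
$Z{\left(E \right)} = -4 + E$ ($Z{\left(E \right)} = E - 4 = -4 + E$)
$A{\left(y,d \right)} = 8 - y$ ($A{\left(y,d \right)} = y - 2 \left(-4 + \left(0 + y\right)\right) = y - 2 \left(-4 + y\right) = y - \left(-8 + 2 y\right) = 8 - y$)
$27597 - A{\left(8,-201 \right)} = 27597 - \left(8 - 8\right) = 27597 - 0 = 27597 + 0 = 27597$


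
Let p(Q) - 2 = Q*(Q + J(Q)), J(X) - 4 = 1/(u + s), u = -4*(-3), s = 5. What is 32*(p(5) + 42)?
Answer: 48576/17 ≈ 2857.4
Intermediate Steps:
u = 12
J(X) = 69/17 (J(X) = 4 + 1/(12 + 5) = 4 + 1/17 = 69/17)
p(Q) = 2 + Q*(69/17 + Q) (p(Q) = 2 + Q*(Q + 69/17) = 2 + Q*(69/17 + Q))
32*(p(5) + 42) = 32*((2 + 5² + (69/17)*5) + 42) = 32*((2 + 25 + 345/17) + 42) = 32*(804/17 + 42) = 32*(1518/17) = 48576/17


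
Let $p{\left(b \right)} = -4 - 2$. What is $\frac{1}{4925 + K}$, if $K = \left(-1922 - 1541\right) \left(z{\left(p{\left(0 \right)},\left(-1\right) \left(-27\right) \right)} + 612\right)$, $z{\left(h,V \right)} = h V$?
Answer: $- \frac{1}{1553425} \approx -6.4374 \cdot 10^{-7}$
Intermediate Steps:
$p{\left(b \right)} = -6$
$z{\left(h,V \right)} = V h$
$K = -1558350$ ($K = \left(-1922 - 1541\right) \left(\left(-1\right) \left(-27\right) \left(-6\right) + 612\right) = - 3463 \left(27 \left(-6\right) + 612\right) = - 3463 \left(-162 + 612\right) = \left(-3463\right) 450 = -1558350$)
$\frac{1}{4925 + K} = \frac{1}{4925 - 1558350} = \frac{1}{-1553425} = - \frac{1}{1553425}$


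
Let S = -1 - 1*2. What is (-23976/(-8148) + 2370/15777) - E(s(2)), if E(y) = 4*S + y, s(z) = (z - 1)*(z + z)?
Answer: 39610780/3570861 ≈ 11.093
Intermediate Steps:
S = -3 (S = -1 - 2 = -3)
s(z) = 2*z*(-1 + z) (s(z) = (-1 + z)*(2*z) = 2*z*(-1 + z))
E(y) = -12 + y (E(y) = 4*(-3) + y = -12 + y)
(-23976/(-8148) + 2370/15777) - E(s(2)) = (-23976/(-8148) + 2370/15777) - (-12 + 2*2*(-1 + 2)) = (-23976*(-1/8148) + 2370*(1/15777)) - (-12 + 2*2*1) = (1998/679 + 790/5259) - (-12 + 4) = 11043892/3570861 - 1*(-8) = 11043892/3570861 + 8 = 39610780/3570861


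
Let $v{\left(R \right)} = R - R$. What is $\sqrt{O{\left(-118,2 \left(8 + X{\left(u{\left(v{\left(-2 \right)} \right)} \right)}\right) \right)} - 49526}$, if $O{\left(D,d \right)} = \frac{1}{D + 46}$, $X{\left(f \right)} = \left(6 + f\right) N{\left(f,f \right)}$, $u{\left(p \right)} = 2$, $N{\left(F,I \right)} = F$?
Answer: $\frac{i \sqrt{7131746}}{12} \approx 222.54 i$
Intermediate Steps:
$v{\left(R \right)} = 0$
$X{\left(f \right)} = f \left(6 + f\right)$ ($X{\left(f \right)} = \left(6 + f\right) f = f \left(6 + f\right)$)
$O{\left(D,d \right)} = \frac{1}{46 + D}$
$\sqrt{O{\left(-118,2 \left(8 + X{\left(u{\left(v{\left(-2 \right)} \right)} \right)}\right) \right)} - 49526} = \sqrt{\frac{1}{46 - 118} - 49526} = \sqrt{\frac{1}{-72} - 49526} = \sqrt{- \frac{1}{72} - 49526} = \sqrt{- \frac{3565873}{72}} = \frac{i \sqrt{7131746}}{12}$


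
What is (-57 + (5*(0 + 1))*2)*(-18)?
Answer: 846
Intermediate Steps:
(-57 + (5*(0 + 1))*2)*(-18) = (-57 + (5*1)*2)*(-18) = (-57 + 5*2)*(-18) = (-57 + 10)*(-18) = -47*(-18) = 846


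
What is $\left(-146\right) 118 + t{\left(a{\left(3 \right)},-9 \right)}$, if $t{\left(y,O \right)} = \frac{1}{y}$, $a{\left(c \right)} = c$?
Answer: $- \frac{51683}{3} \approx -17228.0$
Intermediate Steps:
$\left(-146\right) 118 + t{\left(a{\left(3 \right)},-9 \right)} = \left(-146\right) 118 + \frac{1}{3} = -17228 + \frac{1}{3} = - \frac{51683}{3}$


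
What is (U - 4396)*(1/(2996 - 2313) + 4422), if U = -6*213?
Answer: -17136767998/683 ≈ -2.5090e+7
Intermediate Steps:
U = -1278
(U - 4396)*(1/(2996 - 2313) + 4422) = (-1278 - 4396)*(1/(2996 - 2313) + 4422) = -5674*(1/683 + 4422) = -5674*3020227/683 = -17136767998/683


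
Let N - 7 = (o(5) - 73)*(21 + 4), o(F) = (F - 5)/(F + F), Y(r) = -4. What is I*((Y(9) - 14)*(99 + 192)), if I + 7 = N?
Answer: 9559350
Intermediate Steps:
o(F) = (-5 + F)/(2*F) (o(F) = (-5 + F)/((2*F)) = (-5 + F)*(1/(2*F)) = (-5 + F)/(2*F))
N = -1818 (N = 7 + ((1/2)*(-5 + 5)/5 - 73)*(21 + 4) = 7 + ((1/2)*(1/5)*0 - 73)*25 = 7 + (0 - 73)*25 = 7 - 73*25 = 7 - 1825 = -1818)
I = -1825 (I = -7 - 1818 = -1825)
I*((Y(9) - 14)*(99 + 192)) = -1825*(-4 - 14)*(99 + 192) = -(-32850)*291 = -1825*(-5238) = 9559350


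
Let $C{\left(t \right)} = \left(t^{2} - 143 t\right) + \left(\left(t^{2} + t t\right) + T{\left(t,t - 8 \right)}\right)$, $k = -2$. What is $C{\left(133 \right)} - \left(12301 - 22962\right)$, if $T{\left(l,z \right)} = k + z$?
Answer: $44832$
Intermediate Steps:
$T{\left(l,z \right)} = -2 + z$
$C{\left(t \right)} = -10 - 142 t + 3 t^{2}$ ($C{\left(t \right)} = \left(t^{2} - 143 t\right) + \left(\left(t^{2} + t t\right) + \left(-2 + \left(t - 8\right)\right)\right) = \left(t^{2} - 143 t\right) + \left(\left(t^{2} + t^{2}\right) + \left(-2 + \left(t - 8\right)\right)\right) = \left(t^{2} - 143 t\right) + \left(2 t^{2} + \left(-2 + \left(-8 + t\right)\right)\right) = \left(t^{2} - 143 t\right) + \left(2 t^{2} + \left(-10 + t\right)\right) = \left(t^{2} - 143 t\right) + \left(-10 + t + 2 t^{2}\right) = -10 - 142 t + 3 t^{2}$)
$C{\left(133 \right)} - \left(12301 - 22962\right) = \left(-10 - 18886 + 3 \cdot 133^{2}\right) - \left(12301 - 22962\right) = \left(-10 - 18886 + 3 \cdot 17689\right) - \left(12301 - 22962\right) = \left(-10 - 18886 + 53067\right) - -10661 = 34171 + 10661 = 44832$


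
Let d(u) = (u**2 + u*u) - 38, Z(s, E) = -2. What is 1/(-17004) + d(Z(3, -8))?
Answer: -510121/17004 ≈ -30.000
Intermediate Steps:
d(u) = -38 + 2*u**2 (d(u) = (u**2 + u**2) - 38 = 2*u**2 - 38 = -38 + 2*u**2)
1/(-17004) + d(Z(3, -8)) = 1/(-17004) + (-38 + 2*(-2)**2) = -1/17004 + (-38 + 2*4) = -1/17004 + (-38 + 8) = -1/17004 - 30 = -510121/17004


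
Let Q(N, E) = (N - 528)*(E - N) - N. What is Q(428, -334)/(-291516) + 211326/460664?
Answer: 3337434701/16786365828 ≈ 0.19882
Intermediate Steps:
Q(N, E) = -N + (-528 + N)*(E - N) (Q(N, E) = (-528 + N)*(E - N) - N = -N + (-528 + N)*(E - N))
Q(428, -334)/(-291516) + 211326/460664 = (-1*428² - 528*(-334) + 527*428 - 334*428)/(-291516) + 211326/460664 = (-1*183184 + 176352 + 225556 - 142952)*(-1/291516) + 211326*(1/460664) = (-183184 + 176352 + 225556 - 142952)*(-1/291516) + 105663/230332 = 75772*(-1/291516) + 105663/230332 = -18943/72879 + 105663/230332 = 3337434701/16786365828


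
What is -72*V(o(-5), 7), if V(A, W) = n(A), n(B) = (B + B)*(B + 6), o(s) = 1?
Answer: -1008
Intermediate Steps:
n(B) = 2*B*(6 + B) (n(B) = (2*B)*(6 + B) = 2*B*(6 + B))
V(A, W) = 2*A*(6 + A)
-72*V(o(-5), 7) = -144*(6 + 1) = -144*7 = -72*14 = -1008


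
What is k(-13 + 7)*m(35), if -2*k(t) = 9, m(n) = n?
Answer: -315/2 ≈ -157.50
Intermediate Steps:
k(t) = -9/2 (k(t) = -1/2*9 = -9/2)
k(-13 + 7)*m(35) = -9/2*35 = -315/2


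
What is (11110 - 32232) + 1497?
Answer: -19625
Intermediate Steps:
(11110 - 32232) + 1497 = -21122 + 1497 = -19625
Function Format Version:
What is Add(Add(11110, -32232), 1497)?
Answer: -19625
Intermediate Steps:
Add(Add(11110, -32232), 1497) = Add(-21122, 1497) = -19625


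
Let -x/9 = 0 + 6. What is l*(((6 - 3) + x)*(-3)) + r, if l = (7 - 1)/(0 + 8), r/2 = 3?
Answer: 483/4 ≈ 120.75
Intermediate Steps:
r = 6 (r = 2*3 = 6)
x = -54 (x = -9*(0 + 6) = -9*6 = -54)
l = ¾ (l = 6/8 = 6*(⅛) = ¾ ≈ 0.75000)
l*(((6 - 3) + x)*(-3)) + r = 3*(((6 - 3) - 54)*(-3))/4 + 6 = 3*((3 - 54)*(-3))/4 + 6 = 3*(-51*(-3))/4 + 6 = (¾)*153 + 6 = 459/4 + 6 = 483/4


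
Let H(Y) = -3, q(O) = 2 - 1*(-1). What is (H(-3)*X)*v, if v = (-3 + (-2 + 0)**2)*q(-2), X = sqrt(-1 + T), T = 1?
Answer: 0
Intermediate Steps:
q(O) = 3 (q(O) = 2 + 1 = 3)
X = 0 (X = sqrt(-1 + 1) = sqrt(0) = 0)
v = 3 (v = (-3 + (-2 + 0)**2)*3 = (-3 + (-2)**2)*3 = (-3 + 4)*3 = 1*3 = 3)
(H(-3)*X)*v = -3*0*3 = 0*3 = 0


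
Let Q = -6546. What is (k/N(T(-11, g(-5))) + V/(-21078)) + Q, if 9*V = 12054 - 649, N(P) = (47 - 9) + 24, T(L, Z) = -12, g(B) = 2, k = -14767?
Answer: -19948243162/2940381 ≈ -6784.2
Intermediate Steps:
N(P) = 62 (N(P) = 38 + 24 = 62)
V = 11405/9 (V = (12054 - 649)/9 = (⅑)*11405 = 11405/9 ≈ 1267.2)
(k/N(T(-11, g(-5))) + V/(-21078)) + Q = (-14767/62 + (11405/9)/(-21078)) - 6546 = (-14767*1/62 + (11405/9)*(-1/21078)) - 6546 = (-14767/62 - 11405/189702) - 6546 = -700509136/2940381 - 6546 = -19948243162/2940381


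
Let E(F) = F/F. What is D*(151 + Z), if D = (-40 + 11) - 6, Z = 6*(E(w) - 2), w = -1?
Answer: -5075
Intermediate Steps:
E(F) = 1
Z = -6 (Z = 6*(1 - 2) = 6*(-1) = -6)
D = -35 (D = -29 - 6 = -35)
D*(151 + Z) = -35*(151 - 6) = -35*145 = -5075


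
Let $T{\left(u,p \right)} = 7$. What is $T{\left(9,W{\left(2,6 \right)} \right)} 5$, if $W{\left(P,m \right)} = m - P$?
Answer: $35$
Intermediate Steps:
$T{\left(9,W{\left(2,6 \right)} \right)} 5 = 7 \cdot 5 = 35$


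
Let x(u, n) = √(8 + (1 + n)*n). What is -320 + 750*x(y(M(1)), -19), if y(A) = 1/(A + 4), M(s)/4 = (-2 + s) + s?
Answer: -320 + 3750*√14 ≈ 13711.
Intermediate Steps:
M(s) = -8 + 8*s (M(s) = 4*((-2 + s) + s) = 4*(-2 + 2*s) = -8 + 8*s)
y(A) = 1/(4 + A)
x(u, n) = √(8 + n*(1 + n))
-320 + 750*x(y(M(1)), -19) = -320 + 750*√(8 - 19 + (-19)²) = -320 + 750*√(8 - 19 + 361) = -320 + 750*√350 = -320 + 750*(5*√14) = -320 + 3750*√14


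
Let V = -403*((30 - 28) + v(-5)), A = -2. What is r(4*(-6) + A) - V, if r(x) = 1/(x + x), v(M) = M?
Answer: -62869/52 ≈ -1209.0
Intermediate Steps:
r(x) = 1/(2*x)
V = 1209 (V = -403*((30 - 28) - 5) = -403*(2 - 5) = -403*(-3) = 1209)
r(4*(-6) + A) - V = 1/(2*(4*(-6) - 2)) - 1*1209 = 1/(2*(-24 - 2)) - 1209 = (½)/(-26) - 1209 = (½)*(-1/26) - 1209 = -1/52 - 1209 = -62869/52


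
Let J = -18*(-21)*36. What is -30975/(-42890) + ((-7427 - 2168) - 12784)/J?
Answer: -7690393/8337816 ≈ -0.92235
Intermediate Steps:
J = 13608 (J = 378*36 = 13608)
-30975/(-42890) + ((-7427 - 2168) - 12784)/J = -30975/(-42890) + ((-7427 - 2168) - 12784)/13608 = -30975*(-1/42890) + (-9595 - 12784)*(1/13608) = 6195/8578 - 22379*1/13608 = 6195/8578 - 3197/1944 = -7690393/8337816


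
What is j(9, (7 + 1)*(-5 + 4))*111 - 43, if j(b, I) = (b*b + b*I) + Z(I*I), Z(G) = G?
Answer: 8060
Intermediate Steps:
j(b, I) = I**2 + b**2 + I*b (j(b, I) = (b*b + b*I) + I*I = (b**2 + I*b) + I**2 = I**2 + b**2 + I*b)
j(9, (7 + 1)*(-5 + 4))*111 - 43 = (((7 + 1)*(-5 + 4))**2 + 9**2 + ((7 + 1)*(-5 + 4))*9)*111 - 43 = ((8*(-1))**2 + 81 + (8*(-1))*9)*111 - 43 = ((-8)**2 + 81 - 8*9)*111 - 43 = (64 + 81 - 72)*111 - 43 = 73*111 - 43 = 8103 - 43 = 8060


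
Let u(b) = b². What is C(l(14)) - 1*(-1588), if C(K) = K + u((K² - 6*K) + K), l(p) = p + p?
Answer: 416352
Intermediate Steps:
l(p) = 2*p
C(K) = K + (K² - 5*K)² (C(K) = K + ((K² - 6*K) + K)² = K + (K² - 5*K)²)
C(l(14)) - 1*(-1588) = (2*14)*(1 + (2*14)*(-5 + 2*14)²) - 1*(-1588) = 28*(1 + 28*(-5 + 28)²) + 1588 = 28*(1 + 28*23²) + 1588 = 28*(1 + 28*529) + 1588 = 28*(1 + 14812) + 1588 = 28*14813 + 1588 = 414764 + 1588 = 416352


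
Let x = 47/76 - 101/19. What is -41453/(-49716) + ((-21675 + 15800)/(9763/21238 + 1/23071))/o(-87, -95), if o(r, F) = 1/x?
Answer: 12773159729895662227/212784719084244 ≈ 60029.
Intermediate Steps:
x = -357/76 (x = 47*(1/76) - 101*1/19 = 47/76 - 101/19 = -357/76 ≈ -4.6974)
o(r, F) = -76/357 (o(r, F) = 1/(-357/76) = -76/357)
-41453/(-49716) + ((-21675 + 15800)/(9763/21238 + 1/23071))/o(-87, -95) = -41453/(-49716) + ((-21675 + 15800)/(9763/21238 + 1/23071))/(-76/357) = -41453*(-1/49716) - 5875/(9763*(1/21238) + 1/23071)*(-357/76) = 41453/49716 - 5875/(9763/21238 + 1/23071)*(-357/76) = 41453/49716 - 5875/225263411/489981898*(-357/76) = 41453/49716 - 5875*489981898/225263411*(-357/76) = 41453/49716 - 2878643650750/225263411*(-357/76) = 41453/49716 + 513837891658875/8560009618 = 12773159729895662227/212784719084244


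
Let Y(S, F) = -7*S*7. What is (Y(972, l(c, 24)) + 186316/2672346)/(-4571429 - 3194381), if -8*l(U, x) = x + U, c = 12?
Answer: 31819577243/5188232822565 ≈ 0.0061330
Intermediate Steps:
l(U, x) = -U/8 - x/8 (l(U, x) = -(x + U)/8 = -(U + x)/8 = -U/8 - x/8)
Y(S, F) = -49*S
(Y(972, l(c, 24)) + 186316/2672346)/(-4571429 - 3194381) = (-49*972 + 186316/2672346)/(-4571429 - 3194381) = (-47628 + 186316*(1/2672346))/(-7765810) = (-47628 + 93158/1336173)*(-1/7765810) = -63639154486/1336173*(-1/7765810) = 31819577243/5188232822565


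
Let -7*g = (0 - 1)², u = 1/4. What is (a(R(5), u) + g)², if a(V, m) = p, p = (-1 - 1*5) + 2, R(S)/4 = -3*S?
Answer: 841/49 ≈ 17.163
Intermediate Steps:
R(S) = -12*S (R(S) = 4*(-3*S) = -12*S)
p = -4 (p = (-1 - 5) + 2 = -6 + 2 = -4)
u = ¼ ≈ 0.25000
a(V, m) = -4
g = -⅐ (g = -(0 - 1)²/7 = -⅐*(-1)² = -⅐*1 = -⅐ ≈ -0.14286)
(a(R(5), u) + g)² = (-4 - ⅐)² = (-29/7)² = 841/49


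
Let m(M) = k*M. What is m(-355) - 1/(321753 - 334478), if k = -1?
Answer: 4517376/12725 ≈ 355.00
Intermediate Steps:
m(M) = -M
m(-355) - 1/(321753 - 334478) = -1*(-355) - 1/(321753 - 334478) = 355 - 1/(-12725) = 355 - 1*(-1/12725) = 355 + 1/12725 = 4517376/12725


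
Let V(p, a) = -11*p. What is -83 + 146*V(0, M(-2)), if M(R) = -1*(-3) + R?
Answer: -83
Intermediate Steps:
M(R) = 3 + R
-83 + 146*V(0, M(-2)) = -83 + 146*(-11*0) = -83 + 146*0 = -83 + 0 = -83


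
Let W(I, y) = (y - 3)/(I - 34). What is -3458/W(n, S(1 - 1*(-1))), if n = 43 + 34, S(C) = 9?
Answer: -74347/3 ≈ -24782.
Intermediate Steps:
n = 77
W(I, y) = (-3 + y)/(-34 + I)
-3458/W(n, S(1 - 1*(-1))) = -3458*(-34 + 77)/(-3 + 9) = -3458/(6/43) = -3458/((1/43)*6) = -3458/6/43 = -3458*43/6 = -74347/3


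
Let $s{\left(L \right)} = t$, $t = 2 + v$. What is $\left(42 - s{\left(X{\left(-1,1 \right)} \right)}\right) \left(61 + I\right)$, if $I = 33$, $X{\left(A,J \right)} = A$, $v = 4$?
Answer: $3384$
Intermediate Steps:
$t = 6$ ($t = 2 + 4 = 6$)
$s{\left(L \right)} = 6$
$\left(42 - s{\left(X{\left(-1,1 \right)} \right)}\right) \left(61 + I\right) = \left(42 - 6\right) \left(61 + 33\right) = \left(42 - 6\right) 94 = 36 \cdot 94 = 3384$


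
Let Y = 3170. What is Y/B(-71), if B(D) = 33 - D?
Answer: 1585/52 ≈ 30.481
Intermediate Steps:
Y/B(-71) = 3170/(33 - 1*(-71)) = 3170/(33 + 71) = 3170/104 = 3170*(1/104) = 1585/52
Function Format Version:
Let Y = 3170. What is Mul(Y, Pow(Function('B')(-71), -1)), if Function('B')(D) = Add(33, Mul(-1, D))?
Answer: Rational(1585, 52) ≈ 30.481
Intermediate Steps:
Mul(Y, Pow(Function('B')(-71), -1)) = Mul(3170, Pow(Add(33, Mul(-1, -71)), -1)) = Mul(3170, Pow(Add(33, 71), -1)) = Mul(3170, Pow(104, -1)) = Mul(3170, Rational(1, 104)) = Rational(1585, 52)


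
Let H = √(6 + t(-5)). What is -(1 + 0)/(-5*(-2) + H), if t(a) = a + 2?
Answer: -10/97 + √3/97 ≈ -0.085237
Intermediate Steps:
t(a) = 2 + a
H = √3 (H = √(6 + (2 - 5)) = √(6 - 3) = √3 ≈ 1.7320)
-(1 + 0)/(-5*(-2) + H) = -(1 + 0)/(-5*(-2) + √3) = -1/(10 + √3)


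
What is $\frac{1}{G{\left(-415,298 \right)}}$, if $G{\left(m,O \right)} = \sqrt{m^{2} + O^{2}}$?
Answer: $\frac{\sqrt{261029}}{261029} \approx 0.0019573$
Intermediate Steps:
$G{\left(m,O \right)} = \sqrt{O^{2} + m^{2}}$
$\frac{1}{G{\left(-415,298 \right)}} = \frac{1}{\sqrt{298^{2} + \left(-415\right)^{2}}} = \frac{1}{\sqrt{88804 + 172225}} = \frac{1}{\sqrt{261029}} = \frac{\sqrt{261029}}{261029}$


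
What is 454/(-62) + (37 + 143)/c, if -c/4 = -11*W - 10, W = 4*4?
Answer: -439/62 ≈ -7.0806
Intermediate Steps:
W = 16
c = 744 (c = -4*(-11*16 - 10) = -4*(-176 - 10) = -4*(-186) = 744)
454/(-62) + (37 + 143)/c = 454/(-62) + (37 + 143)/744 = 454*(-1/62) + 180*(1/744) = -227/31 + 15/62 = -439/62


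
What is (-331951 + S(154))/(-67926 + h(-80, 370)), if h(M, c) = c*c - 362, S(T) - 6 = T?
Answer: -331791/68612 ≈ -4.8358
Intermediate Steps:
S(T) = 6 + T
h(M, c) = -362 + c**2 (h(M, c) = c**2 - 362 = -362 + c**2)
(-331951 + S(154))/(-67926 + h(-80, 370)) = (-331951 + (6 + 154))/(-67926 + (-362 + 370**2)) = (-331951 + 160)/(-67926 + (-362 + 136900)) = -331791/(-67926 + 136538) = -331791/68612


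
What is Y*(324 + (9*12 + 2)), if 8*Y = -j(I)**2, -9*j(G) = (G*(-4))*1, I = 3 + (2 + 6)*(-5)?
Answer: -1188292/81 ≈ -14670.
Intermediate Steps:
I = -37 (I = 3 + 8*(-5) = 3 - 40 = -37)
j(G) = 4*G/9 (j(G) = -G*(-4)/9 = -(-4*G)/9 = -(-4)*G/9 = 4*G/9)
Y = -2738/81 (Y = (-((4/9)*(-37))**2)/8 = (-(-148/9)**2)/8 = (-1*21904/81)/8 = (1/8)*(-21904/81) = -2738/81 ≈ -33.802)
Y*(324 + (9*12 + 2)) = -2738*(324 + (9*12 + 2))/81 = -2738*(324 + (108 + 2))/81 = -2738*(324 + 110)/81 = -2738/81*434 = -1188292/81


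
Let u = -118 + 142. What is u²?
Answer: 576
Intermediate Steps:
u = 24
u² = 24² = 576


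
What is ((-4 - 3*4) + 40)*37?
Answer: 888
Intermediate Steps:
((-4 - 3*4) + 40)*37 = ((-4 - 12) + 40)*37 = (-16 + 40)*37 = 24*37 = 888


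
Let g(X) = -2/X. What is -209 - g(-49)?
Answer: -10243/49 ≈ -209.04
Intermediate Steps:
-209 - g(-49) = -209 - (-2)/(-49) = -209 - (-2)*(-1)/49 = -209 - 1*2/49 = -209 - 2/49 = -10243/49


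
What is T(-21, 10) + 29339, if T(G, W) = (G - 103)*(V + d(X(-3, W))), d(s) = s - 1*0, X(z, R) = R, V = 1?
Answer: 27975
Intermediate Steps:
d(s) = s (d(s) = s + 0 = s)
T(G, W) = (1 + W)*(-103 + G) (T(G, W) = (G - 103)*(1 + W) = (-103 + G)*(1 + W) = (1 + W)*(-103 + G))
T(-21, 10) + 29339 = (-103 - 21 - 103*10 - 21*10) + 29339 = (-103 - 21 - 1030 - 210) + 29339 = -1364 + 29339 = 27975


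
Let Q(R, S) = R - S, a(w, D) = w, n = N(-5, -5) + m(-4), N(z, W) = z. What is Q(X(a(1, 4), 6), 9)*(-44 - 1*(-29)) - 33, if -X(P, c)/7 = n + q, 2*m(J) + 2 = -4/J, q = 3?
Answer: -321/2 ≈ -160.50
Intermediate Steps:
m(J) = -1 - 2/J (m(J) = -1 + (-4/J)/2 = -1 - 2/J)
n = -11/2 (n = -5 + (-2 - 1*(-4))/(-4) = -5 - (-2 + 4)/4 = -5 - 1/4*2 = -5 - 1/2 = -11/2 ≈ -5.5000)
X(P, c) = 35/2 (X(P, c) = -7*(-11/2 + 3) = -7*(-5/2) = 35/2)
Q(X(a(1, 4), 6), 9)*(-44 - 1*(-29)) - 33 = (35/2 - 1*9)*(-44 - 1*(-29)) - 33 = (35/2 - 9)*(-44 + 29) - 33 = (17/2)*(-15) - 33 = -255/2 - 33 = -321/2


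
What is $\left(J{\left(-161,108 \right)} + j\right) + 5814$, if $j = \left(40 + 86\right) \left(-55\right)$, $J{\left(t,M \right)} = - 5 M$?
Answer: $-1656$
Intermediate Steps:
$j = -6930$ ($j = 126 \left(-55\right) = -6930$)
$\left(J{\left(-161,108 \right)} + j\right) + 5814 = \left(\left(-5\right) 108 - 6930\right) + 5814 = \left(-540 - 6930\right) + 5814 = -7470 + 5814 = -1656$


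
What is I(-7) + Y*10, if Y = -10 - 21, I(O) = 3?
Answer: -307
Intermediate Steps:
Y = -31
I(-7) + Y*10 = 3 - 31*10 = 3 - 310 = -307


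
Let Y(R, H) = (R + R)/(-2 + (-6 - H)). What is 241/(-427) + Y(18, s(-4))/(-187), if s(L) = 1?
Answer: -43359/79849 ≈ -0.54301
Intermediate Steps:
Y(R, H) = 2*R/(-8 - H) (Y(R, H) = (2*R)/(-8 - H) = 2*R/(-8 - H))
241/(-427) + Y(18, s(-4))/(-187) = 241/(-427) - 2*18/(8 + 1)/(-187) = 241*(-1/427) - 2*18/9*(-1/187) = -241/427 - 2*18*⅑*(-1/187) = -241/427 - 4*(-1/187) = -241/427 + 4/187 = -43359/79849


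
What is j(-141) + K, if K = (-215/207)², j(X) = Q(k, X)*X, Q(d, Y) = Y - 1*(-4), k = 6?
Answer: 827760358/42849 ≈ 19318.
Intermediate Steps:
Q(d, Y) = 4 + Y (Q(d, Y) = Y + 4 = 4 + Y)
j(X) = X*(4 + X) (j(X) = (4 + X)*X = X*(4 + X))
K = 46225/42849 (K = (-215*1/207)² = (-215/207)² = 46225/42849 ≈ 1.0788)
j(-141) + K = -141*(4 - 141) + 46225/42849 = -141*(-137) + 46225/42849 = 19317 + 46225/42849 = 827760358/42849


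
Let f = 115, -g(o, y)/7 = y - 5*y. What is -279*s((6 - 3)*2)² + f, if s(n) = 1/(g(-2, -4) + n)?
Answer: 1291861/11236 ≈ 114.98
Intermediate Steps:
g(o, y) = 28*y (g(o, y) = -7*(y - 5*y) = -(-28)*y = 28*y)
s(n) = 1/(-112 + n) (s(n) = 1/(28*(-4) + n) = 1/(-112 + n))
-279*s((6 - 3)*2)² + f = -279/(-112 + (6 - 3)*2)² + 115 = -279/(-112 + 3*2)² + 115 = -279/(-112 + 6)² + 115 = -279*(1/(-106))² + 115 = -279*(-1/106)² + 115 = -279*1/11236 + 115 = -279/11236 + 115 = 1291861/11236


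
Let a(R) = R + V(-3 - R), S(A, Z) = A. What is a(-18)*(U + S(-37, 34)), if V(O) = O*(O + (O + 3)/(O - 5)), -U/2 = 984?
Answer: -469170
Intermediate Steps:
U = -1968 (U = -2*984 = -1968)
V(O) = O*(O + (3 + O)/(-5 + O))
a(R) = R + (-3 - R)*(15 + (-3 - R)² + 4*R)/(-8 - R) (a(R) = R + (-3 - R)*(3 + (-3 - R)² - 4*(-3 - R))/(-5 + (-3 - R)) = R + (-3 - R)*(3 + (-3 - R)² + (12 + 4*R))/(-8 - R) = R + (-3 - R)*(15 + (-3 - R)² + 4*R)/(-8 - R))
a(-18)*(U + S(-37, 34)) = ((72 + (-18)³ + 14*(-18)² + 62*(-18))/(8 - 18))*(-1968 - 37) = ((72 - 5832 + 14*324 - 1116)/(-10))*(-2005) = -(72 - 5832 + 4536 - 1116)/10*(-2005) = -⅒*(-2340)*(-2005) = 234*(-2005) = -469170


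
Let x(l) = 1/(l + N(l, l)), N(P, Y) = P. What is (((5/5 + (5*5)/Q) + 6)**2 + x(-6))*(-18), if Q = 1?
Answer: -36861/2 ≈ -18431.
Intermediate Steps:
x(l) = 1/(2*l) (x(l) = 1/(l + l) = 1/(2*l))
(((5/5 + (5*5)/Q) + 6)**2 + x(-6))*(-18) = (((5/5 + (5*5)/1) + 6)**2 + (1/2)/(-6))*(-18) = (((5*(1/5) + 25*1) + 6)**2 + (1/2)*(-1/6))*(-18) = (((1 + 25) + 6)**2 - 1/12)*(-18) = ((26 + 6)**2 - 1/12)*(-18) = (32**2 - 1/12)*(-18) = (1024 - 1/12)*(-18) = (12287/12)*(-18) = -36861/2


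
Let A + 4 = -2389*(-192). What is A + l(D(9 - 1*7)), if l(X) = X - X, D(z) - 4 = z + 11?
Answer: 458684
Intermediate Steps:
D(z) = 15 + z (D(z) = 4 + (z + 11) = 4 + (11 + z) = 15 + z)
A = 458684 (A = -4 - 2389*(-192) = -4 + 458688 = 458684)
l(X) = 0
A + l(D(9 - 1*7)) = 458684 + 0 = 458684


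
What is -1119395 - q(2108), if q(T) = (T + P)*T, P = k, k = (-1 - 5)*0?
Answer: -5563059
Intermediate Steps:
k = 0 (k = -6*0 = 0)
P = 0
q(T) = T**2 (q(T) = (T + 0)*T = T*T = T**2)
-1119395 - q(2108) = -1119395 - 1*2108**2 = -1119395 - 1*4443664 = -1119395 - 4443664 = -5563059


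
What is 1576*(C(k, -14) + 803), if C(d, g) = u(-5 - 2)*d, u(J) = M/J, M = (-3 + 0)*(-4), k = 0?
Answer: 1265528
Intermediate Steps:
M = 12 (M = -3*(-4) = 12)
u(J) = 12/J
C(d, g) = -12*d/7 (C(d, g) = (12/(-5 - 2))*d = (12/(-7))*d = (12*(-⅐))*d = -12*d/7)
1576*(C(k, -14) + 803) = 1576*(-12/7*0 + 803) = 1576*(0 + 803) = 1576*803 = 1265528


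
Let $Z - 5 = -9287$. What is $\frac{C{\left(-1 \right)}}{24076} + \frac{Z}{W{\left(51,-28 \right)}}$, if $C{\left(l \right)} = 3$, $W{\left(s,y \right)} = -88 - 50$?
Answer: $\frac{37245641}{553748} \approx 67.261$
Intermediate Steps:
$W{\left(s,y \right)} = -138$ ($W{\left(s,y \right)} = -88 - 50 = -138$)
$Z = -9282$ ($Z = 5 - 9287 = -9282$)
$\frac{C{\left(-1 \right)}}{24076} + \frac{Z}{W{\left(51,-28 \right)}} = \frac{3}{24076} - \frac{9282}{-138} = 3 \cdot \frac{1}{24076} - - \frac{1547}{23} = \frac{3}{24076} + \frac{1547}{23} = \frac{37245641}{553748}$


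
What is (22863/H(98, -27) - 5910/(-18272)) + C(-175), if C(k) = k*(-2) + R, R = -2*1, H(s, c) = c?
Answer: -40984909/82224 ≈ -498.45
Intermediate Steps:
R = -2
C(k) = -2 - 2*k (C(k) = k*(-2) - 2 = -2*k - 2 = -2 - 2*k)
(22863/H(98, -27) - 5910/(-18272)) + C(-175) = (22863/(-27) - 5910/(-18272)) + (-2 - 2*(-175)) = (22863*(-1/27) - 5910*(-1/18272)) + (-2 + 350) = (-7621/9 + 2955/9136) + 348 = -69598861/82224 + 348 = -40984909/82224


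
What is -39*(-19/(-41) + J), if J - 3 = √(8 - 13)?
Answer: -5538/41 - 39*I*√5 ≈ -135.07 - 87.207*I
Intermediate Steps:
J = 3 + I*√5 (J = 3 + √(8 - 13) = 3 + √(-5) = 3 + I*√5 ≈ 3.0 + 2.2361*I)
-39*(-19/(-41) + J) = -39*(-19/(-41) + (3 + I*√5)) = -39*(-19*(-1/41) + (3 + I*√5)) = -39*(19/41 + (3 + I*√5)) = -39*(142/41 + I*√5) = -5538/41 - 39*I*√5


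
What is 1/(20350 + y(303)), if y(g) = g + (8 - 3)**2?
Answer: 1/20678 ≈ 4.8361e-5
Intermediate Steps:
y(g) = 25 + g (y(g) = g + 5**2 = g + 25 = 25 + g)
1/(20350 + y(303)) = 1/(20350 + (25 + 303)) = 1/(20350 + 328) = 1/20678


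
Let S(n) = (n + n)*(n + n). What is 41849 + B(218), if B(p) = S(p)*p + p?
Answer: 41482995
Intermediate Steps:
S(n) = 4*n² (S(n) = (2*n)*(2*n) = 4*n²)
B(p) = p + 4*p³ (B(p) = (4*p²)*p + p = 4*p³ + p = p + 4*p³)
41849 + B(218) = 41849 + (218 + 4*218³) = 41849 + (218 + 4*10360232) = 41849 + (218 + 41440928) = 41849 + 41441146 = 41482995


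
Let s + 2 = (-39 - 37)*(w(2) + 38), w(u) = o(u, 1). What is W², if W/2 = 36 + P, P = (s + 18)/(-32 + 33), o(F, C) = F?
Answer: 35712576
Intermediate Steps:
w(u) = u
s = -3042 (s = -2 + (-39 - 37)*(2 + 38) = -2 - 76*40 = -2 - 3040 = -3042)
P = -3024 (P = (-3042 + 18)/(-32 + 33) = -3024/1 = -3024*1 = -3024)
W = -5976 (W = 2*(36 - 3024) = 2*(-2988) = -5976)
W² = (-5976)² = 35712576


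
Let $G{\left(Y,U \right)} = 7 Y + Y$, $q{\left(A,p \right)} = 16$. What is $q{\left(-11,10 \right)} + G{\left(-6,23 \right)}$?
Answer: $-32$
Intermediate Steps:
$G{\left(Y,U \right)} = 8 Y$
$q{\left(-11,10 \right)} + G{\left(-6,23 \right)} = 16 + 8 \left(-6\right) = 16 - 48 = -32$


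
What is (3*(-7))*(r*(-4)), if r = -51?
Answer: -4284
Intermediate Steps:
(3*(-7))*(r*(-4)) = (3*(-7))*(-51*(-4)) = -21*204 = -4284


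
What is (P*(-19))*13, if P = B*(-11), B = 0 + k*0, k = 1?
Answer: 0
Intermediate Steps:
B = 0 (B = 0 + 1*0 = 0 + 0 = 0)
P = 0 (P = 0*(-11) = 0)
(P*(-19))*13 = (0*(-19))*13 = 0*13 = 0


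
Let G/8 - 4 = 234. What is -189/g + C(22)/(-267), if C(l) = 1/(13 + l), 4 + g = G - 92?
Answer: -1768013/16895760 ≈ -0.10464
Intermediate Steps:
G = 1904 (G = 32 + 8*234 = 32 + 1872 = 1904)
g = 1808 (g = -4 + (1904 - 92) = -4 + 1812 = 1808)
-189/g + C(22)/(-267) = -189/1808 + 1/((13 + 22)*(-267)) = -189*1/1808 - 1/267/35 = -189/1808 + (1/35)*(-1/267) = -189/1808 - 1/9345 = -1768013/16895760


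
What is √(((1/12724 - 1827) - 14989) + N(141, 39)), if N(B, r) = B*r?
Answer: 9*I*√5655013207/6362 ≈ 106.38*I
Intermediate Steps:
√(((1/12724 - 1827) - 14989) + N(141, 39)) = √(((1/12724 - 1827) - 14989) + 141*39) = √(((1/12724 - 1827) - 14989) + 5499) = √((-23246747/12724 - 14989) + 5499) = √(-213966783/12724 + 5499) = √(-143997507/12724) = 9*I*√5655013207/6362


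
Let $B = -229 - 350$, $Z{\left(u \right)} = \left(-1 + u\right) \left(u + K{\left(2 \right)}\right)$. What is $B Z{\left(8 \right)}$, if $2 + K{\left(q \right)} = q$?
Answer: $-32424$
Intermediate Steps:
$K{\left(q \right)} = -2 + q$
$Z{\left(u \right)} = u \left(-1 + u\right)$ ($Z{\left(u \right)} = \left(-1 + u\right) \left(u + \left(-2 + 2\right)\right) = \left(-1 + u\right) \left(u + 0\right) = \left(-1 + u\right) u = u \left(-1 + u\right)$)
$B = -579$ ($B = -229 - 350 = -579$)
$B Z{\left(8 \right)} = - 579 \cdot 8 \left(-1 + 8\right) = - 579 \cdot 8 \cdot 7 = \left(-579\right) 56 = -32424$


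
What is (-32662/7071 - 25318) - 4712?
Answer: -212374792/7071 ≈ -30035.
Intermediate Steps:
(-32662/7071 - 25318) - 4712 = -179056240/7071 - 4712 = -212374792/7071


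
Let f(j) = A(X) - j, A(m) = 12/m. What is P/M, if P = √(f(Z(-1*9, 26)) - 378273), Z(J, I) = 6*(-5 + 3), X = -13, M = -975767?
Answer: -I*√63926265/12684971 ≈ -0.0006303*I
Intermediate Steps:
Z(J, I) = -12 (Z(J, I) = 6*(-2) = -12)
f(j) = -12/13 - j (f(j) = 12/(-13) - j = 12*(-1/13) - j = -12/13 - j)
P = I*√63926265/13 (P = √((-12/13 - 1*(-12)) - 378273) = √((-12/13 + 12) - 378273) = √(144/13 - 378273) = √(-4917405/13) = I*√63926265/13 ≈ 615.03*I)
P/M = (I*√63926265/13)/(-975767) = (I*√63926265/13)*(-1/975767) = -I*√63926265/12684971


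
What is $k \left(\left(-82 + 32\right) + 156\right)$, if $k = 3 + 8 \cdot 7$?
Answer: $6254$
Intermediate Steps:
$k = 59$ ($k = 3 + 56 = 59$)
$k \left(\left(-82 + 32\right) + 156\right) = 59 \left(\left(-82 + 32\right) + 156\right) = 59 \left(-50 + 156\right) = 59 \cdot 106 = 6254$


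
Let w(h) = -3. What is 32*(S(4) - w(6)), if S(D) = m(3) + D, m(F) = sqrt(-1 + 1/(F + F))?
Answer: 224 + 16*I*sqrt(30)/3 ≈ 224.0 + 29.212*I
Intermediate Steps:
m(F) = sqrt(-1 + 1/(2*F))
S(D) = D + I*sqrt(30)/6 (S(D) = sqrt(-4 + 2/3)/2 + D = sqrt(-10/3)/2 + D = (I*sqrt(30)/3)/2 + D = I*sqrt(30)/6 + D = D + I*sqrt(30)/6)
32*(S(4) - w(6)) = 32*((4 + I*sqrt(30)/6) - 1*(-3)) = 32*((4 + I*sqrt(30)/6) + 3) = 32*(7 + I*sqrt(30)/6) = 224 + 16*I*sqrt(30)/3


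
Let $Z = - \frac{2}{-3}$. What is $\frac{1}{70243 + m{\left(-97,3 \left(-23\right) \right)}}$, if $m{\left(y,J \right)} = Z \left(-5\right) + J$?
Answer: $\frac{3}{210512} \approx 1.4251 \cdot 10^{-5}$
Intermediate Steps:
$Z = \frac{2}{3}$ ($Z = \left(-2\right) \left(- \frac{1}{3}\right) = \frac{2}{3} \approx 0.66667$)
$m{\left(y,J \right)} = - \frac{10}{3} + J$ ($m{\left(y,J \right)} = \frac{2}{3} \left(-5\right) + J = - \frac{10}{3} + J$)
$\frac{1}{70243 + m{\left(-97,3 \left(-23\right) \right)}} = \frac{1}{70243 + \left(- \frac{10}{3} + 3 \left(-23\right)\right)} = \frac{1}{70243 - \frac{217}{3}} = \frac{1}{\frac{210512}{3}} = \frac{3}{210512}$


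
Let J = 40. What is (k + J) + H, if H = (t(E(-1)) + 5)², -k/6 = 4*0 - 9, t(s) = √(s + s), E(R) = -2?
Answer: 115 + 20*I ≈ 115.0 + 20.0*I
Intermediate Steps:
t(s) = √2*√s (t(s) = √(2*s) = √2*√s)
k = 54 (k = -6*(4*0 - 9) = -6*(0 - 9) = -6*(-9) = 54)
H = (5 + 2*I)² (H = (√2*√(-2) + 5)² = (√2*(I*√2) + 5)² = (2*I + 5)² = (5 + 2*I)² ≈ 21.0 + 20.0*I)
(k + J) + H = (54 + 40) + (21 + 20*I) = 94 + (21 + 20*I) = 115 + 20*I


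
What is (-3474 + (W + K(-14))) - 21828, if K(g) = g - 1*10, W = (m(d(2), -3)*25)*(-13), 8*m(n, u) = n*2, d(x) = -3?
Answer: -100329/4 ≈ -25082.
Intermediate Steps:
m(n, u) = n/4 (m(n, u) = (n*2)/8 = (2*n)/8 = n/4)
W = 975/4 (W = (((1/4)*(-3))*25)*(-13) = -3/4*25*(-13) = -75/4*(-13) = 975/4 ≈ 243.75)
K(g) = -10 + g (K(g) = g - 10 = -10 + g)
(-3474 + (W + K(-14))) - 21828 = (-3474 + (975/4 + (-10 - 14))) - 21828 = (-3474 + (975/4 - 24)) - 21828 = (-3474 + 879/4) - 21828 = -13017/4 - 21828 = -100329/4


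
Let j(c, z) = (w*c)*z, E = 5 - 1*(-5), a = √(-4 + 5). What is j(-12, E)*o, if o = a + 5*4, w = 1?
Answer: -2520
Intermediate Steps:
a = 1 (a = √1 = 1)
E = 10 (E = 5 + 5 = 10)
j(c, z) = c*z (j(c, z) = (1*c)*z = c*z)
o = 21 (o = 1 + 5*4 = 1 + 20 = 21)
j(-12, E)*o = -12*10*21 = -120*21 = -2520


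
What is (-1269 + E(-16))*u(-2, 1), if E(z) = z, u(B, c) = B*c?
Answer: 2570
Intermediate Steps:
(-1269 + E(-16))*u(-2, 1) = (-1269 - 16)*(-2*1) = -1285*(-2) = 2570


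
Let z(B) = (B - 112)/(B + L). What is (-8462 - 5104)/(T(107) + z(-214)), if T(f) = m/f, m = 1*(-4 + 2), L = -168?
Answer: -39606906/2437 ≈ -16252.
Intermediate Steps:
m = -2 (m = 1*(-2) = -2)
T(f) = -2/f
z(B) = (-112 + B)/(-168 + B) (z(B) = (B - 112)/(B - 168) = (-112 + B)/(-168 + B))
(-8462 - 5104)/(T(107) + z(-214)) = (-8462 - 5104)/(-2/107 + (-112 - 214)/(-168 - 214)) = -13566/(-2*1/107 - 326/(-382)) = -13566/(-2/107 - 1/382*(-326)) = -13566/(-2/107 + 163/191) = -13566/17059/20437 = -13566*20437/17059 = -39606906/2437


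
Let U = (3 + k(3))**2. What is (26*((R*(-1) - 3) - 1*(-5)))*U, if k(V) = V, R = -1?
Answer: 2808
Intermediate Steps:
U = 36 (U = (3 + 3)**2 = 6**2 = 36)
(26*((R*(-1) - 3) - 1*(-5)))*U = (26*((-1*(-1) - 3) - 1*(-5)))*36 = (26*((1 - 3) + 5))*36 = (26*(-2 + 5))*36 = (26*3)*36 = 78*36 = 2808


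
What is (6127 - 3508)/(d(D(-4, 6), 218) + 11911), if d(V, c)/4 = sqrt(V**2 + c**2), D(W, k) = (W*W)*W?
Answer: 31194909/141046001 - 20952*sqrt(12905)/141046001 ≈ 0.20429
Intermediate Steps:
D(W, k) = W**3 (D(W, k) = W**2*W = W**3)
d(V, c) = 4*sqrt(V**2 + c**2)
(6127 - 3508)/(d(D(-4, 6), 218) + 11911) = (6127 - 3508)/(4*sqrt(((-4)**3)**2 + 218**2) + 11911) = 2619/(4*sqrt((-64)**2 + 47524) + 11911) = 2619/(4*sqrt(4096 + 47524) + 11911) = 2619/(4*sqrt(51620) + 11911) = 2619/(4*(2*sqrt(12905)) + 11911) = 2619/(8*sqrt(12905) + 11911) = 2619/(11911 + 8*sqrt(12905))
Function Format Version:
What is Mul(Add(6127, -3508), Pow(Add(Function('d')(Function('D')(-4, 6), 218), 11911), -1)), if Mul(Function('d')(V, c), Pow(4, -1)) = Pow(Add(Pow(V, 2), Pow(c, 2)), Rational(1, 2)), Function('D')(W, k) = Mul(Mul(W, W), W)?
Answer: Add(Rational(31194909, 141046001), Mul(Rational(-20952, 141046001), Pow(12905, Rational(1, 2)))) ≈ 0.20429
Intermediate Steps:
Function('D')(W, k) = Pow(W, 3) (Function('D')(W, k) = Mul(Pow(W, 2), W) = Pow(W, 3))
Function('d')(V, c) = Mul(4, Pow(Add(Pow(V, 2), Pow(c, 2)), Rational(1, 2)))
Mul(Add(6127, -3508), Pow(Add(Function('d')(Function('D')(-4, 6), 218), 11911), -1)) = Mul(Add(6127, -3508), Pow(Add(Mul(4, Pow(Add(Pow(Pow(-4, 3), 2), Pow(218, 2)), Rational(1, 2))), 11911), -1)) = Mul(2619, Pow(Add(Mul(4, Pow(Add(Pow(-64, 2), 47524), Rational(1, 2))), 11911), -1)) = Mul(2619, Pow(Add(Mul(4, Pow(Add(4096, 47524), Rational(1, 2))), 11911), -1)) = Mul(2619, Pow(Add(Mul(4, Pow(51620, Rational(1, 2))), 11911), -1)) = Mul(2619, Pow(Add(Mul(4, Mul(2, Pow(12905, Rational(1, 2)))), 11911), -1)) = Mul(2619, Pow(Add(Mul(8, Pow(12905, Rational(1, 2))), 11911), -1)) = Mul(2619, Pow(Add(11911, Mul(8, Pow(12905, Rational(1, 2)))), -1))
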